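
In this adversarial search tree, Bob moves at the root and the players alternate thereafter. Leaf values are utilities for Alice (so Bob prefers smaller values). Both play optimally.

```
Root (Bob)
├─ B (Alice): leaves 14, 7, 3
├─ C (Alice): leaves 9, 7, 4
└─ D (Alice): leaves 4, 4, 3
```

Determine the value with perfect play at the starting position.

4

B (Alice): max(14, 7, 3) = 14
C (Alice): max(9, 7, 4) = 9
D (Alice): max(4, 4, 3) = 4
Root (Bob): min(14, 9, 4) = 4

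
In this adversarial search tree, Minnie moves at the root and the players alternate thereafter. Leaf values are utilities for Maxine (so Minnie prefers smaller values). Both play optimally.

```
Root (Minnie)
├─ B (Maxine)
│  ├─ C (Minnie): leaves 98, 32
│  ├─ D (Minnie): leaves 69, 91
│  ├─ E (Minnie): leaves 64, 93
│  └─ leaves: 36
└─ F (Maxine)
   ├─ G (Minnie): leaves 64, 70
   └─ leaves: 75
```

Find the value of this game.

C (Minnie): min(98, 32) = 32
D (Minnie): min(69, 91) = 69
E (Minnie): min(64, 93) = 64
B (Maxine): max(32, 69, 64, 36) = 69
G (Minnie): min(64, 70) = 64
F (Maxine): max(64, 75) = 75
Root (Minnie): min(69, 75) = 69

69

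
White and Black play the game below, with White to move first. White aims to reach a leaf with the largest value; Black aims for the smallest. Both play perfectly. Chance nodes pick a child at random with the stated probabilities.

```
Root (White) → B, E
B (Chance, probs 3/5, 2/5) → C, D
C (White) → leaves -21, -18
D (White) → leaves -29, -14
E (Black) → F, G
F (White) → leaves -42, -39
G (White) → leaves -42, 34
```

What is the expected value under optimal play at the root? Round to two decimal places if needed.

C (White): max(-21, -18) = -18
D (White): max(-29, -14) = -14
B (Chance): 3/5·-18 + 2/5·-14 = -16.4
F (White): max(-42, -39) = -39
G (White): max(-42, 34) = 34
E (Black): min(-39, 34) = -39
Root (White): max(-16.4, -39) = -16.4

-16.4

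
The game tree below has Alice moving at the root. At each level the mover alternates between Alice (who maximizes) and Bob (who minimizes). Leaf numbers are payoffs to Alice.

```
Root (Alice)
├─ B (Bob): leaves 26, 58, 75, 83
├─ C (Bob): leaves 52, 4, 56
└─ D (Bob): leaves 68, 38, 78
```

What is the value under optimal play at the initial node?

B (Bob): min(26, 58, 75, 83) = 26
C (Bob): min(52, 4, 56) = 4
D (Bob): min(68, 38, 78) = 38
Root (Alice): max(26, 4, 38) = 38

38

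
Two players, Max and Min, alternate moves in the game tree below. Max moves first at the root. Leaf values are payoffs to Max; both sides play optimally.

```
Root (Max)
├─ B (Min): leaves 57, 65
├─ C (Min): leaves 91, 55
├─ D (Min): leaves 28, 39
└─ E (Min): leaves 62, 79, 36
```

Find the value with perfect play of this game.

B (Min): min(57, 65) = 57
C (Min): min(91, 55) = 55
D (Min): min(28, 39) = 28
E (Min): min(62, 79, 36) = 36
Root (Max): max(57, 55, 28, 36) = 57

57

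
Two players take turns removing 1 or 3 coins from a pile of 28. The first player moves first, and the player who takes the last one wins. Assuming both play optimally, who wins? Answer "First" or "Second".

Positions where the player to move wins (W) vs loses (L):
i:   0  1  2  3  4  5  6  7  8  9 10 11 12 13 14 15 16 17 18 19 20 21 22 23 24 25 26 27 28
     L  W  L  W  L  W  L  W  L  W  L  W  L  W  L  W  L  W  L  W  L  W  L  W  L  W  L  W  L
Position 28 is L, so the second player wins.

Second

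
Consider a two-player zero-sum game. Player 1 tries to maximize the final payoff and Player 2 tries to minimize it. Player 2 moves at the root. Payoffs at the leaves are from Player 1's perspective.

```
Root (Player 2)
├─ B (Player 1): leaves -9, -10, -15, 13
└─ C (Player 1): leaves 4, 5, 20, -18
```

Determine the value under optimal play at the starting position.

B (Player 1): max(-9, -10, -15, 13) = 13
C (Player 1): max(4, 5, 20, -18) = 20
Root (Player 2): min(13, 20) = 13

13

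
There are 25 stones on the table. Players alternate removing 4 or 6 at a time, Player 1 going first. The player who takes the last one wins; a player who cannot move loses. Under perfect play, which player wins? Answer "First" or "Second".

First

W/L table (W = player to move can force a win):
i:   0  1  2  3  4  5  6  7  8  9 10 11 12 13 14 15 16 17 18 19 20 21 22 23 24 25
     L  L  L  L  W  W  W  W  W  W  L  L  L  L  W  W  W  W  W  W  L  L  L  L  W  W
Position 25 is W, so the first player wins.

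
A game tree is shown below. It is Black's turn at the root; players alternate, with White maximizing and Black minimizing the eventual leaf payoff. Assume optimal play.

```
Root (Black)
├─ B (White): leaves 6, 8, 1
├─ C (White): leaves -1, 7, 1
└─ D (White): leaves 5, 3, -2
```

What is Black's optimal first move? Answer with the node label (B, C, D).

B (White): max(6, 8, 1) = 8
C (White): max(-1, 7, 1) = 7
D (White): max(5, 3, -2) = 5
Root (Black): min(8, 7, 5) = 5
Black picks the child with the lowest value: D (value 5).

D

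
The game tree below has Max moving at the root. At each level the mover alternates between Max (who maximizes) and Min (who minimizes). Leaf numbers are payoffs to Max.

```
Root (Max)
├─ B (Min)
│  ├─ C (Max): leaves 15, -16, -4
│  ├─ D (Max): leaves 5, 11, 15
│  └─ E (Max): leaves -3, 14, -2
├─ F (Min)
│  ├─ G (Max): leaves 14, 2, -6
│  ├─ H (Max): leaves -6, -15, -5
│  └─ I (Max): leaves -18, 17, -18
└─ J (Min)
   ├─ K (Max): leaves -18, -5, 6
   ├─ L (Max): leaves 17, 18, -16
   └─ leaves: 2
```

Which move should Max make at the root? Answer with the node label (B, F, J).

B

C (Max): max(15, -16, -4) = 15
D (Max): max(5, 11, 15) = 15
E (Max): max(-3, 14, -2) = 14
B (Min): min(15, 15, 14) = 14
G (Max): max(14, 2, -6) = 14
H (Max): max(-6, -15, -5) = -5
I (Max): max(-18, 17, -18) = 17
F (Min): min(14, -5, 17) = -5
K (Max): max(-18, -5, 6) = 6
L (Max): max(17, 18, -16) = 18
J (Min): min(6, 18, 2) = 2
Root (Max): max(14, -5, 2) = 14
Max picks the child with the highest value: B (value 14).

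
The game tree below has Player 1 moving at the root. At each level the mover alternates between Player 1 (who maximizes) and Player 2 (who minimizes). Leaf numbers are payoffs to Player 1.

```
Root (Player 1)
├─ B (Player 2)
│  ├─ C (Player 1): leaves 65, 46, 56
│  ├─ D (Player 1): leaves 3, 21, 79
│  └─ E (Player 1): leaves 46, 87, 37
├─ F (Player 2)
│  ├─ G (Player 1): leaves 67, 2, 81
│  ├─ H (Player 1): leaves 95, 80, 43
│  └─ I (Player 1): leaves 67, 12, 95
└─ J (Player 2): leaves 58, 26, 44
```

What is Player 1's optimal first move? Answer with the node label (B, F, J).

F

C (Player 1): max(65, 46, 56) = 65
D (Player 1): max(3, 21, 79) = 79
E (Player 1): max(46, 87, 37) = 87
B (Player 2): min(65, 79, 87) = 65
G (Player 1): max(67, 2, 81) = 81
H (Player 1): max(95, 80, 43) = 95
I (Player 1): max(67, 12, 95) = 95
F (Player 2): min(81, 95, 95) = 81
J (Player 2): min(58, 26, 44) = 26
Root (Player 1): max(65, 81, 26) = 81
Player 1 picks the child with the highest value: F (value 81).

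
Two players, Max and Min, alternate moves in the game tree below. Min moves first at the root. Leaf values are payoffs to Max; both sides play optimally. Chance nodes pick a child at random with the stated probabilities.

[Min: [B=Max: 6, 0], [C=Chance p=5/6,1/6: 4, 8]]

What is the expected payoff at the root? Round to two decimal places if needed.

B (Max): max(6, 0) = 6
C (Chance): 5/6·4 + 1/6·8 = 4.67
Root (Min): min(6, 4.67) = 4.67

4.67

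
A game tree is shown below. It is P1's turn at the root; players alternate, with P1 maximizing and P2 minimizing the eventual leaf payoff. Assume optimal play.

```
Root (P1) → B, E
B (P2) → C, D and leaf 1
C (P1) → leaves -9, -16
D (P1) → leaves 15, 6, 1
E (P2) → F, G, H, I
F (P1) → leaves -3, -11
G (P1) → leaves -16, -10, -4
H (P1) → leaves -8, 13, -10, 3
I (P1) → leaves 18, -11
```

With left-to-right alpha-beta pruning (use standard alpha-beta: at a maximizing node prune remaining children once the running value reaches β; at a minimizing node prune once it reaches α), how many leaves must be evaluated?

12

C [α=-∞,β=+∞]: v=-9
D [α=-∞,β=-9]: v=15 after child 1 ≥ β → β-cutoff, skip 2
B [α=-∞,β=+∞]: v=-9
F [α=-9,β=+∞]: v=-3
G [α=-9,β=-3]: v=-4
H [α=-9,β=-4]: v=13 after child 2 ≥ β → β-cutoff, skip 2
I [α=-9,β=-4]: v=18 after child 1 ≥ β → β-cutoff, skip 1
E [α=-9,β=+∞]: v=-4
Root [α=-∞,β=+∞]: v=-4
Leaves evaluated: 12 of 17.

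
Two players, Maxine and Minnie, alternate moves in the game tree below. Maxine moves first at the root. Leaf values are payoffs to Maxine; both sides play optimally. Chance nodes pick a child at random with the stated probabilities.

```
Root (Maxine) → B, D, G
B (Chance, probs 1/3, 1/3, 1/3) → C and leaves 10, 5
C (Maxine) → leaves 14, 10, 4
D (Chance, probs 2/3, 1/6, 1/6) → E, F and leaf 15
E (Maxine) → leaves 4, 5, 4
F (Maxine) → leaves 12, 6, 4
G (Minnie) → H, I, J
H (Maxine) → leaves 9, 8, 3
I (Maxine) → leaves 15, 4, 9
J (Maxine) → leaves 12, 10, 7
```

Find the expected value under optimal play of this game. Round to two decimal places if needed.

C (Maxine): max(14, 10, 4) = 14
B (Chance): 1/3·14 + 1/3·10 + 1/3·5 = 9.67
E (Maxine): max(4, 5, 4) = 5
F (Maxine): max(12, 6, 4) = 12
D (Chance): 2/3·5 + 1/6·12 + 1/6·15 = 7.83
H (Maxine): max(9, 8, 3) = 9
I (Maxine): max(15, 4, 9) = 15
J (Maxine): max(12, 10, 7) = 12
G (Minnie): min(9, 15, 12) = 9
Root (Maxine): max(9.67, 7.83, 9) = 9.67

9.67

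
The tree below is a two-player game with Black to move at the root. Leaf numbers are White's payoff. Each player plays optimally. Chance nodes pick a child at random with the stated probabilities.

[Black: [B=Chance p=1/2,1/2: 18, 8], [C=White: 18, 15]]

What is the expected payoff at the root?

B (Chance): 1/2·18 + 1/2·8 = 13
C (White): max(18, 15) = 18
Root (Black): min(13, 18) = 13

13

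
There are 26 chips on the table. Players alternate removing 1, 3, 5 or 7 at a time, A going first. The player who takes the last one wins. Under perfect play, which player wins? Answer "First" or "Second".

Compute winning (W) and losing (L) positions by backward induction:
i:   0  1  2  3  4  5  6  7  8  9 10 11 12 13 14 15 16 17 18 19 20 21 22 23 24 25 26
     L  W  L  W  L  W  L  W  L  W  L  W  L  W  L  W  L  W  L  W  L  W  L  W  L  W  L
Position 26 is L, so the second player wins.

Second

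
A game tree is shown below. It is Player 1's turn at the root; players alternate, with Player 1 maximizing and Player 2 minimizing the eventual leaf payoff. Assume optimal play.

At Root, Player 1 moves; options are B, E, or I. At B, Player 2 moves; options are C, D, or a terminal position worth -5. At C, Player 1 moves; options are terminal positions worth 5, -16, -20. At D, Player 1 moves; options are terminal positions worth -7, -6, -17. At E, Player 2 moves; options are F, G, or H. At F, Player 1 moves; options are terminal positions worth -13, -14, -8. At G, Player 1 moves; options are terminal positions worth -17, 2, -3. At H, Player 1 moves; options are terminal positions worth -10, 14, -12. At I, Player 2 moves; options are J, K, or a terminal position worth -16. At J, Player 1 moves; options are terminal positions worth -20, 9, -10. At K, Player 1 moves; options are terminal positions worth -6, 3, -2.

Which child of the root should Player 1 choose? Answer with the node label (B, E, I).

C (Player 1): max(5, -16, -20) = 5
D (Player 1): max(-7, -6, -17) = -6
B (Player 2): min(5, -6, -5) = -6
F (Player 1): max(-13, -14, -8) = -8
G (Player 1): max(-17, 2, -3) = 2
H (Player 1): max(-10, 14, -12) = 14
E (Player 2): min(-8, 2, 14) = -8
J (Player 1): max(-20, 9, -10) = 9
K (Player 1): max(-6, 3, -2) = 3
I (Player 2): min(9, 3, -16) = -16
Root (Player 1): max(-6, -8, -16) = -6
Player 1 picks the child with the highest value: B (value -6).

B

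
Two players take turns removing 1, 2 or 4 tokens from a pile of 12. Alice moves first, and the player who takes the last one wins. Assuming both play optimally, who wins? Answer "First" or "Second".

Positions where the player to move wins (W) vs loses (L):
i:   0  1  2  3  4  5  6  7  8  9 10 11 12
     L  W  W  L  W  W  L  W  W  L  W  W  L
Position 12 is L, so the second player wins.

Second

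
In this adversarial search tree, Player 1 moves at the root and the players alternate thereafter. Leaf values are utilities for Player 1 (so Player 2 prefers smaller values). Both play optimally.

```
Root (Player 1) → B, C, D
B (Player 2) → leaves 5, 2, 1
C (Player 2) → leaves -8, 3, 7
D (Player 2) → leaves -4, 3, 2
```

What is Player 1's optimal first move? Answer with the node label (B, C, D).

B

B (Player 2): min(5, 2, 1) = 1
C (Player 2): min(-8, 3, 7) = -8
D (Player 2): min(-4, 3, 2) = -4
Root (Player 1): max(1, -8, -4) = 1
Player 1 picks the child with the highest value: B (value 1).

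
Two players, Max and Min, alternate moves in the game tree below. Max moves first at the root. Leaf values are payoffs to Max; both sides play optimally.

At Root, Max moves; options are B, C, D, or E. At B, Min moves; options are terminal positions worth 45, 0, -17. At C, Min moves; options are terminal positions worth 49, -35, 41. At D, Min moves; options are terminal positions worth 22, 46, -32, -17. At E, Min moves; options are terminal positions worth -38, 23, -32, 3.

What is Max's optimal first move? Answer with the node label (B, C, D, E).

B

B (Min): min(45, 0, -17) = -17
C (Min): min(49, -35, 41) = -35
D (Min): min(22, 46, -32, -17) = -32
E (Min): min(-38, 23, -32, 3) = -38
Root (Max): max(-17, -35, -32, -38) = -17
Max picks the child with the highest value: B (value -17).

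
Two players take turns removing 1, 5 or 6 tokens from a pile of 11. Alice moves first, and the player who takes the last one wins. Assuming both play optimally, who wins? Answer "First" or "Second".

i:   0  1  2  3  4  5  6  7  8  9 10 11
     L  W  L  W  L  W  W  W  W  W  W  L
Position 11 is L, so the second player wins.

Second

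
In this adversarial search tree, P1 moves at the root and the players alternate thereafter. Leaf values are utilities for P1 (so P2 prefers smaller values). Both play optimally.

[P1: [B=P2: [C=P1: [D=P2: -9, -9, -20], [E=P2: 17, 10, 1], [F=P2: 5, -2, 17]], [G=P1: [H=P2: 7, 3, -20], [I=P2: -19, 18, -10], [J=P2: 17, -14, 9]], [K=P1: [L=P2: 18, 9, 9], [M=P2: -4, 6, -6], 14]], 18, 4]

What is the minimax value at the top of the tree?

18

D (P2): min(-9, -9, -20) = -20
E (P2): min(17, 10, 1) = 1
F (P2): min(5, -2, 17) = -2
C (P1): max(-20, 1, -2) = 1
H (P2): min(7, 3, -20) = -20
I (P2): min(-19, 18, -10) = -19
J (P2): min(17, -14, 9) = -14
G (P1): max(-20, -19, -14) = -14
L (P2): min(18, 9, 9) = 9
M (P2): min(-4, 6, -6) = -6
K (P1): max(9, -6, 14) = 14
B (P2): min(1, -14, 14) = -14
Root (P1): max(-14, 18, 4) = 18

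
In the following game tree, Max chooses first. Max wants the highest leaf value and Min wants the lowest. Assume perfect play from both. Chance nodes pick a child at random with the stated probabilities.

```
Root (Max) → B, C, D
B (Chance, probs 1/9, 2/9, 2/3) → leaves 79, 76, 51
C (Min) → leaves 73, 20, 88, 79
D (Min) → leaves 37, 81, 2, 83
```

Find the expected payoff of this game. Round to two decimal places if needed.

59.67

B (Chance): 1/9·79 + 2/9·76 + 2/3·51 = 59.67
C (Min): min(73, 20, 88, 79) = 20
D (Min): min(37, 81, 2, 83) = 2
Root (Max): max(59.67, 20, 2) = 59.67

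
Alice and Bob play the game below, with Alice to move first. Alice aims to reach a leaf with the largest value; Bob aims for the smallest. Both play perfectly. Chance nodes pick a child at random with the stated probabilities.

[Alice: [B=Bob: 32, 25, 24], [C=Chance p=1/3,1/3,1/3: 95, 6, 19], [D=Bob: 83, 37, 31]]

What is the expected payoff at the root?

40

B (Bob): min(32, 25, 24) = 24
C (Chance): 1/3·95 + 1/3·6 + 1/3·19 = 40
D (Bob): min(83, 37, 31) = 31
Root (Alice): max(24, 40, 31) = 40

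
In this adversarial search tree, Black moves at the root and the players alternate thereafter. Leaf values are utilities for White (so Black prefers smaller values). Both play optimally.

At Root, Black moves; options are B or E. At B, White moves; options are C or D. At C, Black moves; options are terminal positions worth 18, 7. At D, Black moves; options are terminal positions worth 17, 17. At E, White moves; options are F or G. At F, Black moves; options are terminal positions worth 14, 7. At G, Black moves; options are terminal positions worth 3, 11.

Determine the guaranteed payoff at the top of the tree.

7

C (Black): min(18, 7) = 7
D (Black): min(17, 17) = 17
B (White): max(7, 17) = 17
F (Black): min(14, 7) = 7
G (Black): min(3, 11) = 3
E (White): max(7, 3) = 7
Root (Black): min(17, 7) = 7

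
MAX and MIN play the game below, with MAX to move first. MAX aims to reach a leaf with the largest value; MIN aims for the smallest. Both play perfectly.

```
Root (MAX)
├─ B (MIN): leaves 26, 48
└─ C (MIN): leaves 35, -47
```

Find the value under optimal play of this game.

26

B (MIN): min(26, 48) = 26
C (MIN): min(35, -47) = -47
Root (MAX): max(26, -47) = 26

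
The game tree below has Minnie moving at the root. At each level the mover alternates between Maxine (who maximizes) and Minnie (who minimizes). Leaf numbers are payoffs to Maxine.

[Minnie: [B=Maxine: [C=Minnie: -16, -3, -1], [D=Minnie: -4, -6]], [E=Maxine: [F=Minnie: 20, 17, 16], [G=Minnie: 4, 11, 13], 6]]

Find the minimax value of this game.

-6

C (Minnie): min(-16, -3, -1) = -16
D (Minnie): min(-4, -6) = -6
B (Maxine): max(-16, -6) = -6
F (Minnie): min(20, 17, 16) = 16
G (Minnie): min(4, 11, 13) = 4
E (Maxine): max(16, 4, 6) = 16
Root (Minnie): min(-6, 16) = -6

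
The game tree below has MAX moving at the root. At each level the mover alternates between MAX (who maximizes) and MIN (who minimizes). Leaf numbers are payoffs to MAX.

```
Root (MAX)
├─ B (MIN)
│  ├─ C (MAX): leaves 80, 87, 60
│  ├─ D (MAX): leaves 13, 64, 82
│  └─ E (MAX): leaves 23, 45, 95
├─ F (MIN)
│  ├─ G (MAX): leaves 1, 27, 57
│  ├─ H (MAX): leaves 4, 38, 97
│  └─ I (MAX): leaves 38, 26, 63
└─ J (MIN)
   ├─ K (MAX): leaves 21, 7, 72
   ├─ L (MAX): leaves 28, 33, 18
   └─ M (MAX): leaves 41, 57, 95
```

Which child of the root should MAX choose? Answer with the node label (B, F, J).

C (MAX): max(80, 87, 60) = 87
D (MAX): max(13, 64, 82) = 82
E (MAX): max(23, 45, 95) = 95
B (MIN): min(87, 82, 95) = 82
G (MAX): max(1, 27, 57) = 57
H (MAX): max(4, 38, 97) = 97
I (MAX): max(38, 26, 63) = 63
F (MIN): min(57, 97, 63) = 57
K (MAX): max(21, 7, 72) = 72
L (MAX): max(28, 33, 18) = 33
M (MAX): max(41, 57, 95) = 95
J (MIN): min(72, 33, 95) = 33
Root (MAX): max(82, 57, 33) = 82
MAX picks the child with the highest value: B (value 82).

B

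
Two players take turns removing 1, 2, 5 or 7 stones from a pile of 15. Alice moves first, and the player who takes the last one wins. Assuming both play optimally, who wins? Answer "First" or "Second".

Positions where the player to move wins (W) vs loses (L):
i:   0  1  2  3  4  5  6  7  8  9 10 11 12 13 14 15
     L  W  W  L  W  W  L  W  W  L  W  W  L  W  W  L
Position 15 is L, so the second player wins.

Second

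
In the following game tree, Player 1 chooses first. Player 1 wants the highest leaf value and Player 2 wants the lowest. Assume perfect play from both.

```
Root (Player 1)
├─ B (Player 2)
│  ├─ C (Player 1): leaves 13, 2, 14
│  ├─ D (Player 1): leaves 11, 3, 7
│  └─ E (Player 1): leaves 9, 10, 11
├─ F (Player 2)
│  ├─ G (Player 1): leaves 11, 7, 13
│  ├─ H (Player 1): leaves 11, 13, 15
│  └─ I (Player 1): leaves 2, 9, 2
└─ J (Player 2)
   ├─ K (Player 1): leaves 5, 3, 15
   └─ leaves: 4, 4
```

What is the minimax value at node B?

11

C: max(13, 2, 14) = 14
D: max(11, 3, 7) = 11
E: max(9, 10, 11) = 11
B: min(14, 11, 11) = 11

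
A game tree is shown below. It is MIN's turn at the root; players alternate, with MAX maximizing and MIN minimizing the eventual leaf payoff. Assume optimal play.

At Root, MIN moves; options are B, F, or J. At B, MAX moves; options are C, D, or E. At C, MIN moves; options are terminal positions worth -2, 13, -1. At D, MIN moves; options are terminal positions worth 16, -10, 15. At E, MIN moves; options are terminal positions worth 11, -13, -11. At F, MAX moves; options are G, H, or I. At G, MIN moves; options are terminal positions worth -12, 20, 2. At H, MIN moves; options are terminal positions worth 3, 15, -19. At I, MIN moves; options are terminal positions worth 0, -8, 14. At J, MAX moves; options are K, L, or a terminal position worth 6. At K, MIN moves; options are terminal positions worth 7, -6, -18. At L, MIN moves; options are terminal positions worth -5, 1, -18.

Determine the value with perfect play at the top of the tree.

-8

C (MIN): min(-2, 13, -1) = -2
D (MIN): min(16, -10, 15) = -10
E (MIN): min(11, -13, -11) = -13
B (MAX): max(-2, -10, -13) = -2
G (MIN): min(-12, 20, 2) = -12
H (MIN): min(3, 15, -19) = -19
I (MIN): min(0, -8, 14) = -8
F (MAX): max(-12, -19, -8) = -8
K (MIN): min(7, -6, -18) = -18
L (MIN): min(-5, 1, -18) = -18
J (MAX): max(-18, -18, 6) = 6
Root (MIN): min(-2, -8, 6) = -8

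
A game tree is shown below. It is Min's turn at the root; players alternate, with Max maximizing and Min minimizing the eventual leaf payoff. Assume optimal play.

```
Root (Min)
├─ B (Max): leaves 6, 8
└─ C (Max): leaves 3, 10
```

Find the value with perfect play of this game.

B (Max): max(6, 8) = 8
C (Max): max(3, 10) = 10
Root (Min): min(8, 10) = 8

8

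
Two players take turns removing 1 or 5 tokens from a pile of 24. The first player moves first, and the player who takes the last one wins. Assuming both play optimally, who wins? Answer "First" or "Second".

Second

i:   0  1  2  3  4  5  6  7  8  9 10 11 12 13 14 15 16 17 18 19 20 21 22 23 24
     L  W  L  W  L  W  L  W  L  W  L  W  L  W  L  W  L  W  L  W  L  W  L  W  L
Position 24 is L, so the second player wins.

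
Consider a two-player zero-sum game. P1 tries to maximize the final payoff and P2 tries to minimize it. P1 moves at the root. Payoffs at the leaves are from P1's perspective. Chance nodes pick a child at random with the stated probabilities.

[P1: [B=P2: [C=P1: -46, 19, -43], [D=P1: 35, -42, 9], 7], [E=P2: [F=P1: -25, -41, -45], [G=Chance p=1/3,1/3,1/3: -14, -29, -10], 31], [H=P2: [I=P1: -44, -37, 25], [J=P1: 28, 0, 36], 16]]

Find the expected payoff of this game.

C (P1): max(-46, 19, -43) = 19
D (P1): max(35, -42, 9) = 35
B (P2): min(19, 35, 7) = 7
F (P1): max(-25, -41, -45) = -25
G (Chance): 1/3·-14 + 1/3·-29 + 1/3·-10 = -17.67
E (P2): min(-25, -17.67, 31) = -25
I (P1): max(-44, -37, 25) = 25
J (P1): max(28, 0, 36) = 36
H (P2): min(25, 36, 16) = 16
Root (P1): max(7, -25, 16) = 16

16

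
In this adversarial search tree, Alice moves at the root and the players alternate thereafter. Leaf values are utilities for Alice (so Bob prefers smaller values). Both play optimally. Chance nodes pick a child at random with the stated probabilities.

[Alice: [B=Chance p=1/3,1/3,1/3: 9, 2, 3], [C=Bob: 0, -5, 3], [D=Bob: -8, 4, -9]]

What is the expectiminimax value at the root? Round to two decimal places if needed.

B (Chance): 1/3·9 + 1/3·2 + 1/3·3 = 4.67
C (Bob): min(0, -5, 3) = -5
D (Bob): min(-8, 4, -9) = -9
Root (Alice): max(4.67, -5, -9) = 4.67

4.67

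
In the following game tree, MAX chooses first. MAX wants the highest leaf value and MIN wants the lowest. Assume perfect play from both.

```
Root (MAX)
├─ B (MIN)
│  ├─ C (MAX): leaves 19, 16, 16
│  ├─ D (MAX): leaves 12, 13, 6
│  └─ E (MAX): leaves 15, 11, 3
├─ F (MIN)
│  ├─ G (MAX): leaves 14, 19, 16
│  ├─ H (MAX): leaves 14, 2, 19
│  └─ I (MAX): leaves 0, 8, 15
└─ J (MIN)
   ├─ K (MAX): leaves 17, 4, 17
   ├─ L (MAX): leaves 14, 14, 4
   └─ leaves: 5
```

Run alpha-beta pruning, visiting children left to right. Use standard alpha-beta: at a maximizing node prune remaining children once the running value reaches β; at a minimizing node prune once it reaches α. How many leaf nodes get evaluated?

22

C [α=-∞,β=+∞]: v=19
D [α=-∞,β=19]: v=13
E [α=-∞,β=13]: v=15 after child 1 ≥ β → β-cutoff, skip 2
B [α=-∞,β=+∞]: v=13
G [α=13,β=+∞]: v=19
H [α=13,β=19]: v=19
I [α=13,β=19]: v=15
F [α=13,β=+∞]: v=15
K [α=15,β=+∞]: v=17
L [α=15,β=17]: v=14
J [α=15,β=+∞]: v=14 after child 2 ≤ α → α-cutoff, skip 1
Root [α=-∞,β=+∞]: v=15
Leaves evaluated: 22 of 25.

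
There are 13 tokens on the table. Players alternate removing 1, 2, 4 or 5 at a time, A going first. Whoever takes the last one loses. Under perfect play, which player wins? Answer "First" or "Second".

Second

Positions where the player to move wins (W) vs loses (L):
i:   0  1  2  3  4  5  6  7  8  9 10 11 12 13
     W  L  W  W  L  W  W  L  W  W  L  W  W  L
Position 13 is L, so the second player wins.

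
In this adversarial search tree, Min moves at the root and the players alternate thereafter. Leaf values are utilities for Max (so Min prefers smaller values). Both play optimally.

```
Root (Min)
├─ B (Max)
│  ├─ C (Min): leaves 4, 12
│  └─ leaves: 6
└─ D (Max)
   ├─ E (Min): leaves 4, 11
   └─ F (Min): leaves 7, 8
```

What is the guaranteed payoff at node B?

C: min(4, 12) = 4
B: max(4, 6) = 6

6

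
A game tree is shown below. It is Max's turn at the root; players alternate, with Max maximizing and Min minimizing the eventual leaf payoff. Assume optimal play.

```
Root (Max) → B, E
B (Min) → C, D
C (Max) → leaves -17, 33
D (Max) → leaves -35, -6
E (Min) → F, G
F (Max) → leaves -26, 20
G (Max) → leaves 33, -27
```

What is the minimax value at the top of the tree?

C (Max): max(-17, 33) = 33
D (Max): max(-35, -6) = -6
B (Min): min(33, -6) = -6
F (Max): max(-26, 20) = 20
G (Max): max(33, -27) = 33
E (Min): min(20, 33) = 20
Root (Max): max(-6, 20) = 20

20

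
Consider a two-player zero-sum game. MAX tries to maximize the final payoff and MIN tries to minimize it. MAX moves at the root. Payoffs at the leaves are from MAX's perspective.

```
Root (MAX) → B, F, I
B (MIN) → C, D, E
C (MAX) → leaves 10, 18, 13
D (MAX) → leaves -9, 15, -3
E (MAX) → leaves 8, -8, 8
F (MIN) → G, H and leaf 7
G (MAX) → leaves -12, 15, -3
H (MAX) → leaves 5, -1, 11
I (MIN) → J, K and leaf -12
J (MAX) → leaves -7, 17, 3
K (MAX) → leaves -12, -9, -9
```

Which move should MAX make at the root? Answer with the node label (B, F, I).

B

C (MAX): max(10, 18, 13) = 18
D (MAX): max(-9, 15, -3) = 15
E (MAX): max(8, -8, 8) = 8
B (MIN): min(18, 15, 8) = 8
G (MAX): max(-12, 15, -3) = 15
H (MAX): max(5, -1, 11) = 11
F (MIN): min(15, 11, 7) = 7
J (MAX): max(-7, 17, 3) = 17
K (MAX): max(-12, -9, -9) = -9
I (MIN): min(17, -9, -12) = -12
Root (MAX): max(8, 7, -12) = 8
MAX picks the child with the highest value: B (value 8).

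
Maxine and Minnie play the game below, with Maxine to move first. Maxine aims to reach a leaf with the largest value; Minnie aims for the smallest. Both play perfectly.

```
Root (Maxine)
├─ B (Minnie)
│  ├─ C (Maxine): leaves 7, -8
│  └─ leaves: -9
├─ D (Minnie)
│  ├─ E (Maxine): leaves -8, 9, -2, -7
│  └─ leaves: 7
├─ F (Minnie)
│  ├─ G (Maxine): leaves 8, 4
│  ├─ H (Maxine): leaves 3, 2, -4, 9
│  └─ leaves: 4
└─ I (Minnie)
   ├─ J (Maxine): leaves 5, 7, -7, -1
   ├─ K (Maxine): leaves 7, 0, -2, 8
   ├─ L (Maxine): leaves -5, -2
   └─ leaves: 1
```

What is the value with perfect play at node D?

E: max(-8, 9, -2, -7) = 9
D: min(9, 7) = 7

7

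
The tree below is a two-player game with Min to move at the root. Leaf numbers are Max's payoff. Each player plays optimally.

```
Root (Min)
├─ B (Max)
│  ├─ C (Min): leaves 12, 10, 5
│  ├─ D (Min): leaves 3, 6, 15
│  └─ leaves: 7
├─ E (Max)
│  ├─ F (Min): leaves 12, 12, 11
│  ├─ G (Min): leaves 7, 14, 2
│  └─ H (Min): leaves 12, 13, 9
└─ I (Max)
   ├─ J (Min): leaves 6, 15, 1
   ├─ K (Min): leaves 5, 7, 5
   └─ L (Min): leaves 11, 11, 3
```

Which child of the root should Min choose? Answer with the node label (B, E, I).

I

C (Min): min(12, 10, 5) = 5
D (Min): min(3, 6, 15) = 3
B (Max): max(5, 3, 7) = 7
F (Min): min(12, 12, 11) = 11
G (Min): min(7, 14, 2) = 2
H (Min): min(12, 13, 9) = 9
E (Max): max(11, 2, 9) = 11
J (Min): min(6, 15, 1) = 1
K (Min): min(5, 7, 5) = 5
L (Min): min(11, 11, 3) = 3
I (Max): max(1, 5, 3) = 5
Root (Min): min(7, 11, 5) = 5
Min picks the child with the lowest value: I (value 5).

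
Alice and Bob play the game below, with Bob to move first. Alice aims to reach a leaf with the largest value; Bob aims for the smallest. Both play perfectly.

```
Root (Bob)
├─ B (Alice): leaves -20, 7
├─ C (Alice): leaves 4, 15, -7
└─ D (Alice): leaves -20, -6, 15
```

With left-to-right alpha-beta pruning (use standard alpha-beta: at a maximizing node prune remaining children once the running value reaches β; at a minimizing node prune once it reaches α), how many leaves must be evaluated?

B [α=-∞,β=+∞]: v=7
C [α=-∞,β=7]: v=15 after child 2 ≥ β → β-cutoff, skip 1
D [α=-∞,β=7]: v=15
Root [α=-∞,β=+∞]: v=7
Leaves evaluated: 7 of 8.

7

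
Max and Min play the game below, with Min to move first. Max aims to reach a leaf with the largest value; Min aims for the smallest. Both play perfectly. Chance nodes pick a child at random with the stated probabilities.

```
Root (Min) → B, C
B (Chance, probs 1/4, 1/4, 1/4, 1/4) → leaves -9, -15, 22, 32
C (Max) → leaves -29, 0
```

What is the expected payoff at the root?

B (Chance): 1/4·-9 + 1/4·-15 + 1/4·22 + 1/4·32 = 7.5
C (Max): max(-29, 0) = 0
Root (Min): min(7.5, 0) = 0

0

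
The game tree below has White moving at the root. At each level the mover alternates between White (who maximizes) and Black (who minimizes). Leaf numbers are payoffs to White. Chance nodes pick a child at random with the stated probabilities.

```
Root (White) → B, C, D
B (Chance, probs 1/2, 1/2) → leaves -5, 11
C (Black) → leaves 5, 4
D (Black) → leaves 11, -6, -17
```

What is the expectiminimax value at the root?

B (Chance): 1/2·-5 + 1/2·11 = 3
C (Black): min(5, 4) = 4
D (Black): min(11, -6, -17) = -17
Root (White): max(3, 4, -17) = 4

4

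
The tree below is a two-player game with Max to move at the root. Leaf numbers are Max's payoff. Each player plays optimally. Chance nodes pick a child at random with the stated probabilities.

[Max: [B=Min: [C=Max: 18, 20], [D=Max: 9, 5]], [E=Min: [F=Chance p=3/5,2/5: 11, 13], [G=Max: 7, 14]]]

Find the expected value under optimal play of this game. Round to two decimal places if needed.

11.8

C (Max): max(18, 20) = 20
D (Max): max(9, 5) = 9
B (Min): min(20, 9) = 9
F (Chance): 3/5·11 + 2/5·13 = 11.8
G (Max): max(7, 14) = 14
E (Min): min(11.8, 14) = 11.8
Root (Max): max(9, 11.8) = 11.8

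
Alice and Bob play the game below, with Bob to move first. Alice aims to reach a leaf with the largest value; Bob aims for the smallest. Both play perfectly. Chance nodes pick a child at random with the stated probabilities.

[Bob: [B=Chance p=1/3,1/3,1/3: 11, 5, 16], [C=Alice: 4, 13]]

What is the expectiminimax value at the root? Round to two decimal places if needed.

B (Chance): 1/3·11 + 1/3·5 + 1/3·16 = 10.67
C (Alice): max(4, 13) = 13
Root (Bob): min(10.67, 13) = 10.67

10.67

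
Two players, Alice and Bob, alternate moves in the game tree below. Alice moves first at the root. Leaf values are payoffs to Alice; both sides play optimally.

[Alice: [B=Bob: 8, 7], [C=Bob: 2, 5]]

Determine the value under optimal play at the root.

B (Bob): min(8, 7) = 7
C (Bob): min(2, 5) = 2
Root (Alice): max(7, 2) = 7

7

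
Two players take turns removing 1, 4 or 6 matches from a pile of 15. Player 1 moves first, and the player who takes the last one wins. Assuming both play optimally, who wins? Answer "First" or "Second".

Second

i:   0  1  2  3  4  5  6  7  8  9 10 11 12 13 14 15
     L  W  L  W  W  L  W  L  W  W  L  W  L  W  W  L
Position 15 is L, so the second player wins.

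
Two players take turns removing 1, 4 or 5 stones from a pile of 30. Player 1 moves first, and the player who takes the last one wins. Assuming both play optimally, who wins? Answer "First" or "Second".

W/L table (W = player to move can force a win):
i:   0  1  2  3  4  5  6  7  8  9 10 11 12 13 14 15 16 17 18 19 20 21 22 23 24 25 26 27 28 29 30
     L  W  L  W  W  W  W  W  L  W  L  W  W  W  W  W  L  W  L  W  W  W  W  W  L  W  L  W  W  W  W
Position 30 is W, so the first player wins.

First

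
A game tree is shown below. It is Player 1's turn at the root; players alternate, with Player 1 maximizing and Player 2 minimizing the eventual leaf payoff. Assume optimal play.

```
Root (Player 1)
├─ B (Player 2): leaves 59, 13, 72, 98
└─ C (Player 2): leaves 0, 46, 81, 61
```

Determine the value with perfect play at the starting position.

B (Player 2): min(59, 13, 72, 98) = 13
C (Player 2): min(0, 46, 81, 61) = 0
Root (Player 1): max(13, 0) = 13

13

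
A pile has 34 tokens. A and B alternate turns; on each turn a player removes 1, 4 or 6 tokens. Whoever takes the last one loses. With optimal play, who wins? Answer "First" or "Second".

First

Compute winning (W) and losing (L) positions by backward induction:
i:   0  1  2  3  4  5  6  7  8  9 10 11 12 13 14 15 16 17 18 19 20 21 22 23 24 25 26 27 28 29 30 31 32 33 34
     W  L  W  L  W  W  L  W  L  W  W  L  W  L  W  W  L  W  L  W  W  L  W  L  W  W  L  W  L  W  W  L  W  L  W
Position 34 is W, so the first player wins.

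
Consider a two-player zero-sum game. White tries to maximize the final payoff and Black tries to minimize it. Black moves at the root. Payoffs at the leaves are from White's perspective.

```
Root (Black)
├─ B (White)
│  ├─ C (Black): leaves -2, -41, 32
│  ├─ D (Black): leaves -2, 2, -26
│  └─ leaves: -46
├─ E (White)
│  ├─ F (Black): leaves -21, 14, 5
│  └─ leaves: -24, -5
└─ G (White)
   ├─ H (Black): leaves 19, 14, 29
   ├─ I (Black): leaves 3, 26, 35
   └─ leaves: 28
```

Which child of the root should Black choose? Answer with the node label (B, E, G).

B

C (Black): min(-2, -41, 32) = -41
D (Black): min(-2, 2, -26) = -26
B (White): max(-41, -26, -46) = -26
F (Black): min(-21, 14, 5) = -21
E (White): max(-21, -24, -5) = -5
H (Black): min(19, 14, 29) = 14
I (Black): min(3, 26, 35) = 3
G (White): max(14, 3, 28) = 28
Root (Black): min(-26, -5, 28) = -26
Black picks the child with the lowest value: B (value -26).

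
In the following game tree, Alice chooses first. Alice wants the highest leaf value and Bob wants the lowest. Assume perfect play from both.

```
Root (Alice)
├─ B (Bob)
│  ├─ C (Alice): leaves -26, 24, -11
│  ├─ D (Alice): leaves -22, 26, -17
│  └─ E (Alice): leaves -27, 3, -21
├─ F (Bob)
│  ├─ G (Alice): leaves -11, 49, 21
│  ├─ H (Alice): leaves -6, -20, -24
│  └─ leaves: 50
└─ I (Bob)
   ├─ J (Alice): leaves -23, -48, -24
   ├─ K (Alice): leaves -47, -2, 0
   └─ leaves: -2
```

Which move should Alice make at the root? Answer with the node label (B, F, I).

C (Alice): max(-26, 24, -11) = 24
D (Alice): max(-22, 26, -17) = 26
E (Alice): max(-27, 3, -21) = 3
B (Bob): min(24, 26, 3) = 3
G (Alice): max(-11, 49, 21) = 49
H (Alice): max(-6, -20, -24) = -6
F (Bob): min(49, -6, 50) = -6
J (Alice): max(-23, -48, -24) = -23
K (Alice): max(-47, -2, 0) = 0
I (Bob): min(-23, 0, -2) = -23
Root (Alice): max(3, -6, -23) = 3
Alice picks the child with the highest value: B (value 3).

B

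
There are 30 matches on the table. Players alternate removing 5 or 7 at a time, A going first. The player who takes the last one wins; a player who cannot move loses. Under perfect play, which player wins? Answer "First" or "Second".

First

Compute winning (W) and losing (L) positions by backward induction:
i:   0  1  2  3  4  5  6  7  8  9 10 11 12 13 14 15 16 17 18 19 20 21 22 23 24 25 26 27 28 29 30
     L  L  L  L  L  W  W  W  W  W  W  W  L  L  L  L  L  W  W  W  W  W  W  W  L  L  L  L  L  W  W
Position 30 is W, so the first player wins.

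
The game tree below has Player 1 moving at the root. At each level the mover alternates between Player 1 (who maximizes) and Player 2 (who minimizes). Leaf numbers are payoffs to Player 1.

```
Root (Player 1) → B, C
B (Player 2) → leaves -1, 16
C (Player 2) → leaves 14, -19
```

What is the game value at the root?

-1

B (Player 2): min(-1, 16) = -1
C (Player 2): min(14, -19) = -19
Root (Player 1): max(-1, -19) = -1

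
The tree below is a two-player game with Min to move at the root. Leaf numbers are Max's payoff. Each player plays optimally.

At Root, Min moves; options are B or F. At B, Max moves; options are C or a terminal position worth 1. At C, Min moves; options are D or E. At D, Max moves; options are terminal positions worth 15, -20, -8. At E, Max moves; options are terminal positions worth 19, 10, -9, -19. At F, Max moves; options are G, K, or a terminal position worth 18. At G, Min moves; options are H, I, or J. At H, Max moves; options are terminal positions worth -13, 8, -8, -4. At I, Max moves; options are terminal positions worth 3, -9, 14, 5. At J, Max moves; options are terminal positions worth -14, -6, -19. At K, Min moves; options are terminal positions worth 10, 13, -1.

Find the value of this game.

15

D (Max): max(15, -20, -8) = 15
E (Max): max(19, 10, -9, -19) = 19
C (Min): min(15, 19) = 15
B (Max): max(15, 1) = 15
H (Max): max(-13, 8, -8, -4) = 8
I (Max): max(3, -9, 14, 5) = 14
J (Max): max(-14, -6, -19) = -6
G (Min): min(8, 14, -6) = -6
K (Min): min(10, 13, -1) = -1
F (Max): max(-6, -1, 18) = 18
Root (Min): min(15, 18) = 15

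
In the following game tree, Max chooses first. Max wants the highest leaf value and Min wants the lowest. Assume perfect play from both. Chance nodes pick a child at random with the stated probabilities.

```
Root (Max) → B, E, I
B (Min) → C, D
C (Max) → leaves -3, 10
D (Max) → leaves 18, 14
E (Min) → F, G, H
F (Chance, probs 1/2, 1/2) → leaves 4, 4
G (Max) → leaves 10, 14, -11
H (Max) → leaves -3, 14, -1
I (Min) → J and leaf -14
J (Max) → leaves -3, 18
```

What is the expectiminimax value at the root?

10

C (Max): max(-3, 10) = 10
D (Max): max(18, 14) = 18
B (Min): min(10, 18) = 10
F (Chance): 1/2·4 + 1/2·4 = 4
G (Max): max(10, 14, -11) = 14
H (Max): max(-3, 14, -1) = 14
E (Min): min(4, 14, 14) = 4
J (Max): max(-3, 18) = 18
I (Min): min(18, -14) = -14
Root (Max): max(10, 4, -14) = 10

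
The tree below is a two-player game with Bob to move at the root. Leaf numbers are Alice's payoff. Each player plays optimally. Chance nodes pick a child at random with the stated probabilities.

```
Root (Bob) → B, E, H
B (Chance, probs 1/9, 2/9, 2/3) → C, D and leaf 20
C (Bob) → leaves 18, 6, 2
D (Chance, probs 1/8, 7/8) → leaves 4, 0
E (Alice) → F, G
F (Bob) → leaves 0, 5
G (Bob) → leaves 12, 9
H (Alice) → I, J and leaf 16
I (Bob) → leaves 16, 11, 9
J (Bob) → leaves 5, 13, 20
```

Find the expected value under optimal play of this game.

C (Bob): min(18, 6, 2) = 2
D (Chance): 1/8·4 + 7/8·0 = 0.5
B (Chance): 1/9·2 + 2/9·0.5 + 2/3·20 = 13.67
F (Bob): min(0, 5) = 0
G (Bob): min(12, 9) = 9
E (Alice): max(0, 9) = 9
I (Bob): min(16, 11, 9) = 9
J (Bob): min(5, 13, 20) = 5
H (Alice): max(9, 5, 16) = 16
Root (Bob): min(13.67, 9, 16) = 9

9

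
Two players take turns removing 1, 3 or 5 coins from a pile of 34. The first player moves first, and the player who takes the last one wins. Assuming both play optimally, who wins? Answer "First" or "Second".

Second

Positions where the player to move wins (W) vs loses (L):
i:   0  1  2  3  4  5  6  7  8  9 10 11 12 13 14 15 16 17 18 19 20 21 22 23 24 25 26 27 28 29 30 31 32 33 34
     L  W  L  W  L  W  L  W  L  W  L  W  L  W  L  W  L  W  L  W  L  W  L  W  L  W  L  W  L  W  L  W  L  W  L
Position 34 is L, so the second player wins.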